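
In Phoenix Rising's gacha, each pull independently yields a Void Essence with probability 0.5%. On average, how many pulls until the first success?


Expected pulls for a geometric distribution = 1/p = 100 / rate%
= 100 / 0.5
= 200.0

200.0 pulls


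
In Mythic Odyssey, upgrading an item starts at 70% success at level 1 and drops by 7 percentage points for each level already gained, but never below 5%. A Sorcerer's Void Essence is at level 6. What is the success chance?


raw_rate = 70 - 7 * (6 - 1)
= 70 - 7 * 5
= 70 - 35
= 35
Apply floor: max(35, 5) = 35%

35%


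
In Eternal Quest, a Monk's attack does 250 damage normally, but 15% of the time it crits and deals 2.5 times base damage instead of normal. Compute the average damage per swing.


E[dmg] = base * (1 + crit_chance * (crit_mult - 1))
cc as decimal = 15/100 = 0.15
cm - 1 = 2.5 - 1 = 1.5
Bonus factor = 0.15 * 1.5 = 0.225
Total multiplier = 1 + 0.225 = 1.225
Expected damage = 250 * 1.225 = 306.25

306.25 damage


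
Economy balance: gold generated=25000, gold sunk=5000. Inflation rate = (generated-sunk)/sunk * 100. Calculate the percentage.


Net gold = 25000 - 5000 = 20000
Inflation rate = net / sunk * 100 = 20000 / 5000 * 100
= 4.0 * 100
= 400.00%

400.00%


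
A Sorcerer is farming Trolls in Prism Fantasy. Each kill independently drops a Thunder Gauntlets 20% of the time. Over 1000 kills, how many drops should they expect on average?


Expected drops = kills * (drop_rate / 100)
= 1000 * (20 / 100)
= 1000 * 0.2
= 200.0

200.0 drops


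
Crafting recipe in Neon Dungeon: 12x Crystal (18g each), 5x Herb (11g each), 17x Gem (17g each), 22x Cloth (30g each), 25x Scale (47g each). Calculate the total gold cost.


Cost breakdown:
  Crystal: 12 * 18 = 216
  Herb: 5 * 11 = 55
  Gem: 17 * 17 = 289
  Cloth: 22 * 30 = 660
  Scale: 25 * 47 = 1175
Total = 216 + 55 + 289 + 660 + 1175 = 2395

2395 gold


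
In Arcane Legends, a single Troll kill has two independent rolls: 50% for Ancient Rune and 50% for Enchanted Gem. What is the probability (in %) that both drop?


For independent events, P(both) = P(A) * P(B)
= 50% * 50%
= 2500 / 100 %
= 25.0%

25.0%


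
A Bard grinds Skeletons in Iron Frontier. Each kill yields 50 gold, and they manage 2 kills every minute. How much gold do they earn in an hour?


Gold per minute = 50 * 2 = 100
Gold per hour = 100 * 60 = 6000

6000 gold/hour


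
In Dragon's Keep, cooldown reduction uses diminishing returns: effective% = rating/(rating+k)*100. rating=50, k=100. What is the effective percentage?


effective% = rating / (rating + k) * 100
= 50 / (50 + 100) * 100
= 50 / 150 * 100
= 0.333333 * 100
= 33.33%

33.33%


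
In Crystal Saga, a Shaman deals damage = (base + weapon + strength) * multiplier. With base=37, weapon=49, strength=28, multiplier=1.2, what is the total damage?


Sum base + weapon + str = 37 + 49 + 28 = 114
Multiply by 1.2:
114 * 1.2 = 136.8

136.8 damage


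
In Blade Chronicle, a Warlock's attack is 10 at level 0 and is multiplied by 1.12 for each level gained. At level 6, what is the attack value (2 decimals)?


value = base * growth^level
= 10 * 1.12^6
= 10 * 1.973823
= 19.74

19.74 attack


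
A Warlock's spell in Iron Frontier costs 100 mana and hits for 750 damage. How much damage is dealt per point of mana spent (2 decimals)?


Efficiency = damage / mana
= 750 / 100
= 7.50

7.50 dmg/mana


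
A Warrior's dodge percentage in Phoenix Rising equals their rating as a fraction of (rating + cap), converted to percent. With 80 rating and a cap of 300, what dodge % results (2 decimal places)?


dodge% = 80 / (80 + 300) * 100
= 80 / 380 * 100
= 0.210526 * 100
= 21.05%

21.05%


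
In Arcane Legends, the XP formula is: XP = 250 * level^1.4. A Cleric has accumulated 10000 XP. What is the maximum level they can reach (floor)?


XP = 250 * level^1.4, so level = (XP / 250)^(1/1.4)
= (10000 / 250)^(1/1.4)
= 40.0^0.7143
= 13.9421
Floor: level = 13

level 13


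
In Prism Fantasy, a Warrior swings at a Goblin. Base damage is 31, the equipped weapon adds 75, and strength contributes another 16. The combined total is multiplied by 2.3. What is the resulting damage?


Sum base + weapon + str = 31 + 75 + 16 = 122
Multiply by 2.3:
122 * 2.3 = 280.6

280.6 damage


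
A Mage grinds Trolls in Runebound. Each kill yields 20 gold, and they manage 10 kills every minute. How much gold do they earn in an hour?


Gold per minute = 20 * 10 = 200
Gold per hour = 200 * 60 = 12000

12000 gold/hour


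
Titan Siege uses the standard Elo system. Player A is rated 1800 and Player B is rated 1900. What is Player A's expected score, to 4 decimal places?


Elo expected score: Ea = 1/(1 + 10^((Rb-Ra)/400))
Rb - Ra = 1900 - 1800 = 100
(Rb-Ra)/400 = 100/400 = 0.25
10^0.25 = 1.778279
Ea = 1/(1 + 1.778279) = 1/2.778279 = 0.3599

0.3599


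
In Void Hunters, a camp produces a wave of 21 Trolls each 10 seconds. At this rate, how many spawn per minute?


Spawns per minute = count * (60 / interval)
= 21 * (60 / 10)
= 21 * 6.0
= 126.0

126.0 per minute


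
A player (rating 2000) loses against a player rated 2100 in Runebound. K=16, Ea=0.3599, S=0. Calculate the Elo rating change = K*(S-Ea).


Elo update: delta = K * (S - Ea), where S = 0 (loses)
S - Ea = 0 - 0.3599 = -0.3599
Rating change = 16 * -0.3599
= -5.76

-5.76 rating points


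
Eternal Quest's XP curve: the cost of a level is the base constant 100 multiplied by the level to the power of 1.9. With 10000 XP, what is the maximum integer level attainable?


XP = 100 * level^1.9, so level = (XP / 100)^(1/1.9)
= (10000 / 100)^(1/1.9)
= 100.0^0.5263
= 11.2884
Floor: level = 11

level 11


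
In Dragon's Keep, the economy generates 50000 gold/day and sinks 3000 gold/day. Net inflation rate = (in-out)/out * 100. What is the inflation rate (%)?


Net gold = 50000 - 3000 = 47000
Inflation rate = net / sunk * 100 = 47000 / 3000 * 100
= 15.666667 * 100
= 1566.67%

1566.67%


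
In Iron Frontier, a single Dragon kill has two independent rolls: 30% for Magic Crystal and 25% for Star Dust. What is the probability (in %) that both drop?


For independent events, P(both) = P(A) * P(B)
= 30% * 25%
= 750 / 100 %
= 7.5%

7.5%


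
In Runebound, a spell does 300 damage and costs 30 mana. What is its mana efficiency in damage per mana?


Efficiency = damage / mana
= 300 / 30
= 10.00

10.00 dmg/mana


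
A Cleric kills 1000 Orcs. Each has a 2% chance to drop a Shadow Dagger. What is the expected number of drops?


Expected drops = kills * (drop_rate / 100)
= 1000 * (2 / 100)
= 1000 * 0.02
= 20.0

20.0 drops


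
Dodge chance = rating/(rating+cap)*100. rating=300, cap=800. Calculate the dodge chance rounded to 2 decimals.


dodge% = 300 / (300 + 800) * 100
= 300 / 1100 * 100
= 0.272727 * 100
= 27.27%

27.27%


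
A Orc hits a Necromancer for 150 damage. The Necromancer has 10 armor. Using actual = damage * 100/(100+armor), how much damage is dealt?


actual = 150 * 100 / (100 + 10)
= 150 * 100 / 110
= 15000 / 110
= 136.36

136.36 damage


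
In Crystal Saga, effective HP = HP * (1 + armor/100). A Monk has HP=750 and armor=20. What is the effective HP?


EHP = 750 * (1 + 20/100)
= 750 * (1 + 0.2)
= 750 * 1.2
= 900.0

900.0 EHP


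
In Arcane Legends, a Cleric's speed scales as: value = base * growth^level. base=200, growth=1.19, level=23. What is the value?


value = base * growth^level
= 200 * 1.19^23
= 200 * 54.648735
= 10929.75

10929.75 speed


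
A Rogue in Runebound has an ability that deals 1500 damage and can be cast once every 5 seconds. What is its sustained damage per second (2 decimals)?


DPS = damage / cooldown
= 1500 / 5
= 300.00

300.00 DPS


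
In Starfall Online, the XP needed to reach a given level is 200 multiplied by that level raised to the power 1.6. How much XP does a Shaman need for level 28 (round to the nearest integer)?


XP = 200 * level^1.6
Substitute level = 28:
XP = 200 * 28^1.6
= 200 * 206.7535
= 41351

41351 XP


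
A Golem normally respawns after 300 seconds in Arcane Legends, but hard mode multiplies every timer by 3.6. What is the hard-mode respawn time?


Respawn time = base * multiplier
= 300 * 3.6
= 1080.0 seconds

1080.0 seconds


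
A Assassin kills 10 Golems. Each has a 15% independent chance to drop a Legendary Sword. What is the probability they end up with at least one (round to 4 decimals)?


P(at least one) = 1 - P(none) = 1 - (1-p)^n
p = 15/100 = 0.15
1 - p = 0.85
(1 - p)^10 = 0.85^10 = 0.196874
P(at least one) = 1 - 0.196874 = 0.8031

0.8031


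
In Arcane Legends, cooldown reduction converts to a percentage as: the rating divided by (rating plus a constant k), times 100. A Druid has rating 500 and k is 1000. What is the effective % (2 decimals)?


effective% = rating / (rating + k) * 100
= 500 / (500 + 1000) * 100
= 500 / 1500 * 100
= 0.333333 * 100
= 33.33%

33.33%


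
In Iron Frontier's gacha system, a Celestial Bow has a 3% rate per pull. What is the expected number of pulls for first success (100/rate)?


Expected pulls for a geometric distribution = 1/p = 100 / rate%
= 100 / 3
= 33.33

33.33 pulls


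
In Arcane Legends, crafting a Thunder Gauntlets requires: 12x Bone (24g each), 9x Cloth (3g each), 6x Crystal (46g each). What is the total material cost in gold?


Cost breakdown:
  Bone: 12 * 24 = 288
  Cloth: 9 * 3 = 27
  Crystal: 6 * 46 = 276
Total = 288 + 27 + 276 = 591

591 gold


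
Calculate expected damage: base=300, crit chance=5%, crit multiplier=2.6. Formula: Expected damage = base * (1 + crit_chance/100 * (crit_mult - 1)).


E[dmg] = base * (1 + crit_chance * (crit_mult - 1))
cc as decimal = 5/100 = 0.05
cm - 1 = 2.6 - 1 = 1.6
Bonus factor = 0.05 * 1.6 = 0.08
Total multiplier = 1 + 0.08 = 1.08
Expected damage = 300 * 1.08 = 324.00

324.00 damage


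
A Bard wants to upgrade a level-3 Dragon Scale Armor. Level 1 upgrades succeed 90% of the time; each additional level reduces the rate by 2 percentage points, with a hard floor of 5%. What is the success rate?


raw_rate = 90 - 2 * (3 - 1)
= 90 - 2 * 2
= 90 - 4
= 86
Apply floor: max(86, 5) = 86%

86%


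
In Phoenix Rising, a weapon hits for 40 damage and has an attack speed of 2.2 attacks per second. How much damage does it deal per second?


DPS = damage * attack_speed
= 40 * 2.2
= 88.0

88.0 DPS


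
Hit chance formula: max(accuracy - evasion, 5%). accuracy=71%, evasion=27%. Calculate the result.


accuracy - evasion = 71 - 27 = 44
Apply floor: max(44, 5) = 44
Hit chance = 44%

44%


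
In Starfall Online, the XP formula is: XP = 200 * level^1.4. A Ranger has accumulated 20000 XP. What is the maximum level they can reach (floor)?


XP = 200 * level^1.4, so level = (XP / 200)^(1/1.4)
= (20000 / 200)^(1/1.4)
= 100.0^0.7143
= 26.827
Floor: level = 26

level 26


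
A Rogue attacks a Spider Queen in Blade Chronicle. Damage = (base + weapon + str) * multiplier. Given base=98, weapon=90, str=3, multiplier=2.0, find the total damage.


Sum base + weapon + str = 98 + 90 + 3 = 191
Multiply by 2.0:
191 * 2.0 = 382.0

382.0 damage


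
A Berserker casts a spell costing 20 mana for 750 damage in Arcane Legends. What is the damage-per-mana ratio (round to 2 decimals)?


Efficiency = damage / mana
= 750 / 20
= 37.50

37.50 dmg/mana


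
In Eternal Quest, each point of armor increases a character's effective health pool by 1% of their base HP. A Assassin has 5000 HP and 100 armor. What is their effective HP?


EHP = 5000 * (1 + 100/100)
= 5000 * (1 + 1.0)
= 5000 * 2.0
= 10000.0

10000.0 EHP


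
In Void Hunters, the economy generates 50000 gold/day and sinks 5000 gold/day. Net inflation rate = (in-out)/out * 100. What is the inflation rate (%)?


Net gold = 50000 - 5000 = 45000
Inflation rate = net / sunk * 100 = 45000 / 5000 * 100
= 9.0 * 100
= 900.00%

900.00%


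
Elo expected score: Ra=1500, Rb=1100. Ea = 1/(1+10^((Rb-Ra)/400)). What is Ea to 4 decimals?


Elo expected score: Ea = 1/(1 + 10^((Rb-Ra)/400))
Rb - Ra = 1100 - 1500 = -400
(Rb-Ra)/400 = -400/400 = -1.0
10^-1.0 = 0.1
Ea = 1/(1 + 0.1) = 1/1.1 = 0.9091

0.9091


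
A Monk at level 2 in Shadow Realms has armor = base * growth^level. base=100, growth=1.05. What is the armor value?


value = base * growth^level
= 100 * 1.05^2
= 100 * 1.1025
= 110.25

110.25 armor


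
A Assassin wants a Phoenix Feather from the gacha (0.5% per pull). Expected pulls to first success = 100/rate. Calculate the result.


Expected pulls for a geometric distribution = 1/p = 100 / rate%
= 100 / 0.5
= 200.0

200.0 pulls


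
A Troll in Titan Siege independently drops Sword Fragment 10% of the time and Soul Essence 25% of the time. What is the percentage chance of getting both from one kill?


For independent events, P(both) = P(A) * P(B)
= 10% * 25%
= 250 / 100 %
= 2.5%

2.5%


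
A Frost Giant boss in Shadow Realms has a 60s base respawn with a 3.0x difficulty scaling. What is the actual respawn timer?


Respawn time = base * multiplier
= 60 * 3.0
= 180.0 seconds

180.0 seconds


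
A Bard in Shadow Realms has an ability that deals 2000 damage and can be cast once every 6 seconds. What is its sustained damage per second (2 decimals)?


DPS = damage / cooldown
= 2000 / 6
= 333.33

333.33 DPS


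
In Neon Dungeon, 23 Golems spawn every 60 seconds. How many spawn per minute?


Spawns per minute = count * (60 / interval)
= 23 * (60 / 60)
= 23 * 1.0
= 23.0

23.0 per minute


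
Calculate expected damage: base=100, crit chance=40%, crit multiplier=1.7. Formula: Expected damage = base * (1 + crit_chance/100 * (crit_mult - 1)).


E[dmg] = base * (1 + crit_chance * (crit_mult - 1))
cc as decimal = 40/100 = 0.4
cm - 1 = 1.7 - 1 = 0.7
Bonus factor = 0.4 * 0.7 = 0.28
Total multiplier = 1 + 0.28 = 1.28
Expected damage = 100 * 1.28 = 128.00

128.00 damage


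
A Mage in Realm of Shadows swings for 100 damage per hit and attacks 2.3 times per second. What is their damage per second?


DPS = damage * attack_speed
= 100 * 2.3
= 230.0

230.0 DPS


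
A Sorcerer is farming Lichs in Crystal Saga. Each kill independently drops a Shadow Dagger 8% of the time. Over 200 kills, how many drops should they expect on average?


Expected drops = kills * (drop_rate / 100)
= 200 * (8 / 100)
= 200 * 0.08
= 16.0

16.0 drops


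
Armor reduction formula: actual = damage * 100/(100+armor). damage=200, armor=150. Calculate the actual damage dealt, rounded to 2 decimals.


actual = 200 * 100 / (100 + 150)
= 200 * 100 / 250
= 20000 / 250
= 80.00

80.00 damage


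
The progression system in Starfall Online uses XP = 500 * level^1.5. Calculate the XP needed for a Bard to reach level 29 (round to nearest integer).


XP = 500 * level^1.5
Substitute level = 29:
XP = 500 * 29^1.5
= 500 * 156.1698
= 78085

78085 XP


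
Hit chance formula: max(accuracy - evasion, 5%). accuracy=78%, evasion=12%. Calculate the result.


accuracy - evasion = 78 - 12 = 66
Apply floor: max(66, 5) = 66
Hit chance = 66%

66%


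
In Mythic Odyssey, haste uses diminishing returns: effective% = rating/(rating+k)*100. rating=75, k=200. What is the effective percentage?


effective% = rating / (rating + k) * 100
= 75 / (75 + 200) * 100
= 75 / 275 * 100
= 0.272727 * 100
= 27.27%

27.27%


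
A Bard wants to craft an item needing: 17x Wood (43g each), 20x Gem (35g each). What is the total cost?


Cost breakdown:
  Wood: 17 * 43 = 731
  Gem: 20 * 35 = 700
Total = 731 + 700 = 1431

1431 gold


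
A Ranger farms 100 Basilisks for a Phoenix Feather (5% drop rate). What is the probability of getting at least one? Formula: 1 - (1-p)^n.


P(at least one) = 1 - P(none) = 1 - (1-p)^n
p = 5/100 = 0.05
1 - p = 0.95
(1 - p)^100 = 0.95^100 = 0.005921
P(at least one) = 1 - 0.005921 = 0.9941

0.9941


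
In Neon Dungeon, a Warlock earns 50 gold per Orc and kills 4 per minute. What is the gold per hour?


Gold per minute = 50 * 4 = 200
Gold per hour = 200 * 60 = 12000

12000 gold/hour


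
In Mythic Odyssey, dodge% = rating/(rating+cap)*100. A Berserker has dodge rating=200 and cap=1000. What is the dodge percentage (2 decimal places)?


dodge% = 200 / (200 + 1000) * 100
= 200 / 1200 * 100
= 0.166667 * 100
= 16.67%

16.67%


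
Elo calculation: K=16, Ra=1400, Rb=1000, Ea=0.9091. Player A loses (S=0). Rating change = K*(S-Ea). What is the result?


Elo update: delta = K * (S - Ea), where S = 0 (loses)
S - Ea = 0 - 0.9091 = -0.9091
Rating change = 16 * -0.9091
= -14.55

-14.55 rating points


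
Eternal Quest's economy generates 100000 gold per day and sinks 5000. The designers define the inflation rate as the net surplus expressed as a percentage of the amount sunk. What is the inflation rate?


Net gold = 100000 - 5000 = 95000
Inflation rate = net / sunk * 100 = 95000 / 5000 * 100
= 19.0 * 100
= 1900.00%

1900.00%


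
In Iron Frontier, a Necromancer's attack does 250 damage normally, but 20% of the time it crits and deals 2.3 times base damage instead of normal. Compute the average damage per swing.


E[dmg] = base * (1 + crit_chance * (crit_mult - 1))
cc as decimal = 20/100 = 0.2
cm - 1 = 2.3 - 1 = 1.3
Bonus factor = 0.2 * 1.3 = 0.26
Total multiplier = 1 + 0.26 = 1.26
Expected damage = 250 * 1.26 = 315.00

315.00 damage


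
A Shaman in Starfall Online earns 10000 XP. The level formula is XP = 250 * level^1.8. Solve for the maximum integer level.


XP = 250 * level^1.8, so level = (XP / 250)^(1/1.8)
= (10000 / 250)^(1/1.8)
= 40.0^0.5556
= 7.7631
Floor: level = 7

level 7


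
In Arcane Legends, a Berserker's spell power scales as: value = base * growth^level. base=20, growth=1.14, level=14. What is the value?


value = base * growth^level
= 20 * 1.14^14
= 20 * 6.261349
= 125.23

125.23 spell power


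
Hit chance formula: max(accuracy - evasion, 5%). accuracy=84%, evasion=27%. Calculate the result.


accuracy - evasion = 84 - 27 = 57
Apply floor: max(57, 5) = 57
Hit chance = 57%

57%


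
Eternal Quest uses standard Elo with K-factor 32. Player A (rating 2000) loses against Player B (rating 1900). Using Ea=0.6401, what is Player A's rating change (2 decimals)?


Elo update: delta = K * (S - Ea), where S = 0 (loses)
S - Ea = 0 - 0.6401 = -0.6401
Rating change = 32 * -0.6401
= -20.48

-20.48 rating points


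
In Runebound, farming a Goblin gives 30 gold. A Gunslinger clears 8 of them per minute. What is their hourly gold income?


Gold per minute = 30 * 8 = 240
Gold per hour = 240 * 60 = 14400

14400 gold/hour


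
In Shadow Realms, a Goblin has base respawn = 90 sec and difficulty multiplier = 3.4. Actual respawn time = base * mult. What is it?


Respawn time = base * multiplier
= 90 * 3.4
= 306.0 seconds

306.0 seconds


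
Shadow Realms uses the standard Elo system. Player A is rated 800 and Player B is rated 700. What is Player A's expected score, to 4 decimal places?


Elo expected score: Ea = 1/(1 + 10^((Rb-Ra)/400))
Rb - Ra = 700 - 800 = -100
(Rb-Ra)/400 = -100/400 = -0.25
10^-0.25 = 0.562341
Ea = 1/(1 + 0.562341) = 1/1.562341 = 0.6401

0.6401


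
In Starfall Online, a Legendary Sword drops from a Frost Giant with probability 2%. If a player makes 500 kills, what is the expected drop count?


Expected drops = kills * (drop_rate / 100)
= 500 * (2 / 100)
= 500 * 0.02
= 10.0

10.0 drops


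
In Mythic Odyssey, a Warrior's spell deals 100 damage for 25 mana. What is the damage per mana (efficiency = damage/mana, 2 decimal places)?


Efficiency = damage / mana
= 100 / 25
= 4.00

4.00 dmg/mana


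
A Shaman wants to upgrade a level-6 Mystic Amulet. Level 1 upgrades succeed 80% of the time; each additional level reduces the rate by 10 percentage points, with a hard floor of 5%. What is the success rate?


raw_rate = 80 - 10 * (6 - 1)
= 80 - 10 * 5
= 80 - 50
= 30
Apply floor: max(30, 5) = 30%

30%


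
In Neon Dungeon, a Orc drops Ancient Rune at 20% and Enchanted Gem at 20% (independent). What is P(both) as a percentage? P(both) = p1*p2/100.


For independent events, P(both) = P(A) * P(B)
= 20% * 20%
= 400 / 100 %
= 4.0%

4.0%


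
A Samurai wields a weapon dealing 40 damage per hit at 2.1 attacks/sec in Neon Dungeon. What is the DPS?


DPS = damage * attack_speed
= 40 * 2.1
= 84.0

84.0 DPS


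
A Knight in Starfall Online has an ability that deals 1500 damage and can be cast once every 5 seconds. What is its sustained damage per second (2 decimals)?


DPS = damage / cooldown
= 1500 / 5
= 300.00

300.00 DPS


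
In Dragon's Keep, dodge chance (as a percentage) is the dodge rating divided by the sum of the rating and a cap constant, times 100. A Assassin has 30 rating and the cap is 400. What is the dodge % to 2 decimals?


dodge% = 30 / (30 + 400) * 100
= 30 / 430 * 100
= 0.069767 * 100
= 6.98%

6.98%


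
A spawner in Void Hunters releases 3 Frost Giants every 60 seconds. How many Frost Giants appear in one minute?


Spawns per minute = count * (60 / interval)
= 3 * (60 / 60)
= 3 * 1.0
= 3.0

3.0 per minute


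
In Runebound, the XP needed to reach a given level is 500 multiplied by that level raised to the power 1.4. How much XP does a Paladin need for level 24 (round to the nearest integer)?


XP = 500 * level^1.4
Substitute level = 24:
XP = 500 * 24^1.4
= 500 * 85.5649
= 42782

42782 XP


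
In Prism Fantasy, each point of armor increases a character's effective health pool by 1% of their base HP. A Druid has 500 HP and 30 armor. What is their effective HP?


EHP = 500 * (1 + 30/100)
= 500 * (1 + 0.3)
= 500 * 1.3
= 650.0

650.0 EHP


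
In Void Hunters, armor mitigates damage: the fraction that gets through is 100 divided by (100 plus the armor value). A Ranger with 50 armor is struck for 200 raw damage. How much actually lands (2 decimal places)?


actual = 200 * 100 / (100 + 50)
= 200 * 100 / 150
= 20000 / 150
= 133.33

133.33 damage


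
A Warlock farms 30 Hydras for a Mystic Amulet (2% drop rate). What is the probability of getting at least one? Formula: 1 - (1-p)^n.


P(at least one) = 1 - P(none) = 1 - (1-p)^n
p = 2/100 = 0.02
1 - p = 0.98
(1 - p)^30 = 0.98^30 = 0.545484
P(at least one) = 1 - 0.545484 = 0.4545

0.4545


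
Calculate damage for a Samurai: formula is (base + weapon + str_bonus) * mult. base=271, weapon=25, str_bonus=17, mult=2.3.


Sum base + weapon + str = 271 + 25 + 17 = 313
Multiply by 2.3:
313 * 2.3 = 719.9

719.9 damage


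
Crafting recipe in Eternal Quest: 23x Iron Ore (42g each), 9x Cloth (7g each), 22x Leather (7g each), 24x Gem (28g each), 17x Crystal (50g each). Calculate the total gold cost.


Cost breakdown:
  Iron Ore: 23 * 42 = 966
  Cloth: 9 * 7 = 63
  Leather: 22 * 7 = 154
  Gem: 24 * 28 = 672
  Crystal: 17 * 50 = 850
Total = 966 + 63 + 154 + 672 + 850 = 2705

2705 gold


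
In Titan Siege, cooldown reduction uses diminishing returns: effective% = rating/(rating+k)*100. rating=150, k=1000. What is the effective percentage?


effective% = rating / (rating + k) * 100
= 150 / (150 + 1000) * 100
= 150 / 1150 * 100
= 0.130435 * 100
= 13.04%

13.04%


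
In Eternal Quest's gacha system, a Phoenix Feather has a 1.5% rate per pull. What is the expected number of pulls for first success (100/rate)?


Expected pulls for a geometric distribution = 1/p = 100 / rate%
= 100 / 1.5
= 66.67

66.67 pulls


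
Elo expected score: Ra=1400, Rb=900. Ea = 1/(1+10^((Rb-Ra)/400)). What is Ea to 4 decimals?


Elo expected score: Ea = 1/(1 + 10^((Rb-Ra)/400))
Rb - Ra = 900 - 1400 = -500
(Rb-Ra)/400 = -500/400 = -1.25
10^-1.25 = 0.056234
Ea = 1/(1 + 0.056234) = 1/1.056234 = 0.9468

0.9468


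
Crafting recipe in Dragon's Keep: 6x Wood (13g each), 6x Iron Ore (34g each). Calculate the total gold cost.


Cost breakdown:
  Wood: 6 * 13 = 78
  Iron Ore: 6 * 34 = 204
Total = 78 + 204 = 282

282 gold


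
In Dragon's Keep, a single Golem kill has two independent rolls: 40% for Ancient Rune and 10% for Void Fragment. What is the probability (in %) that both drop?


For independent events, P(both) = P(A) * P(B)
= 40% * 10%
= 400 / 100 %
= 4.0%

4.0%


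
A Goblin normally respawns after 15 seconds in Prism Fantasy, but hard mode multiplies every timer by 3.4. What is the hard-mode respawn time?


Respawn time = base * multiplier
= 15 * 3.4
= 51.0 seconds

51.0 seconds


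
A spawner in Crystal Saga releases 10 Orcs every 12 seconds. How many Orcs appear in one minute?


Spawns per minute = count * (60 / interval)
= 10 * (60 / 12)
= 10 * 5.0
= 50.0

50.0 per minute


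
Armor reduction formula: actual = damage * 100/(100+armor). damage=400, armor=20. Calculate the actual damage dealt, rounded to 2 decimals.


actual = 400 * 100 / (100 + 20)
= 400 * 100 / 120
= 40000 / 120
= 333.33

333.33 damage


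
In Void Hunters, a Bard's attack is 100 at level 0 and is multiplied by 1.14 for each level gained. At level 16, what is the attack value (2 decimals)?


value = base * growth^level
= 100 * 1.14^16
= 100 * 8.137249
= 813.72

813.72 attack


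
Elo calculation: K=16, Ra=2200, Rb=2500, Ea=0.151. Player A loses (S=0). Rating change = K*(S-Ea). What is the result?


Elo update: delta = K * (S - Ea), where S = 0 (loses)
S - Ea = 0 - 0.151 = -0.151
Rating change = 16 * -0.151
= -2.42

-2.42 rating points


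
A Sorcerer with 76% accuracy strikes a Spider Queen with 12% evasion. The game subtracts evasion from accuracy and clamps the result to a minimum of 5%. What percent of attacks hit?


accuracy - evasion = 76 - 12 = 64
Apply floor: max(64, 5) = 64
Hit chance = 64%

64%


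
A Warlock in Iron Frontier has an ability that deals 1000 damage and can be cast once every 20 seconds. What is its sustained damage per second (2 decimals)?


DPS = damage / cooldown
= 1000 / 20
= 50.00

50.00 DPS


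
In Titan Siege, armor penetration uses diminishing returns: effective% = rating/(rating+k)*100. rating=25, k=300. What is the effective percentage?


effective% = rating / (rating + k) * 100
= 25 / (25 + 300) * 100
= 25 / 325 * 100
= 0.076923 * 100
= 7.69%

7.69%


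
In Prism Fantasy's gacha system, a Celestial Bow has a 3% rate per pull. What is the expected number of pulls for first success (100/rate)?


Expected pulls for a geometric distribution = 1/p = 100 / rate%
= 100 / 3
= 33.33

33.33 pulls


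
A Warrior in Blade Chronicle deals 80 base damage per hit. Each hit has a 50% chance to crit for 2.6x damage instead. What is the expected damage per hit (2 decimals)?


E[dmg] = base * (1 + crit_chance * (crit_mult - 1))
cc as decimal = 50/100 = 0.5
cm - 1 = 2.6 - 1 = 1.6
Bonus factor = 0.5 * 1.6 = 0.8
Total multiplier = 1 + 0.8 = 1.8
Expected damage = 80 * 1.8 = 144.00

144.00 damage


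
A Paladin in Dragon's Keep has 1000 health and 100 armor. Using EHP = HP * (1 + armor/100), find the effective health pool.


EHP = 1000 * (1 + 100/100)
= 1000 * (1 + 1.0)
= 1000 * 2.0
= 2000.0

2000.0 EHP


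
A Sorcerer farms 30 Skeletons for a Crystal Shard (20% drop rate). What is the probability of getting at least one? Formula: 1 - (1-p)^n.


P(at least one) = 1 - P(none) = 1 - (1-p)^n
p = 20/100 = 0.2
1 - p = 0.8
(1 - p)^30 = 0.8^30 = 0.001238
P(at least one) = 1 - 0.001238 = 0.9988

0.9988


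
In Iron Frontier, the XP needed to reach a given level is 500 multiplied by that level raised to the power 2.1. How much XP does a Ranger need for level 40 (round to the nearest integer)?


XP = 500 * level^2.1
Substitute level = 40:
XP = 500 * 40^2.1
= 500 * 2313.8009
= 1156900

1156900 XP


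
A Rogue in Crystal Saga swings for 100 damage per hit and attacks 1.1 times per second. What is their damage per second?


DPS = damage * attack_speed
= 100 * 1.1
= 110.0

110.0 DPS


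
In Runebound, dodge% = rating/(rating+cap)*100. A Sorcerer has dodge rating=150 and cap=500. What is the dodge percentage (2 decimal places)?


dodge% = 150 / (150 + 500) * 100
= 150 / 650 * 100
= 0.230769 * 100
= 23.08%

23.08%


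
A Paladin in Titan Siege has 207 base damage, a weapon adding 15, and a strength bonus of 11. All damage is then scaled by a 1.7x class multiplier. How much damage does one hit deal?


Sum base + weapon + str = 207 + 15 + 11 = 233
Multiply by 1.7:
233 * 1.7 = 396.1

396.1 damage


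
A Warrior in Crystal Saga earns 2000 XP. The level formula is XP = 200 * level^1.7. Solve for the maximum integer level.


XP = 200 * level^1.7, so level = (XP / 200)^(1/1.7)
= (2000 / 200)^(1/1.7)
= 10.0^0.5882
= 3.8747
Floor: level = 3

level 3


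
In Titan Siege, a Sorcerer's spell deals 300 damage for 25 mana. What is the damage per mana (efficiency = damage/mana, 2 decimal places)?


Efficiency = damage / mana
= 300 / 25
= 12.00

12.00 dmg/mana


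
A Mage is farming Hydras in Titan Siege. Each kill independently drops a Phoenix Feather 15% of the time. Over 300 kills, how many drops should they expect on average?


Expected drops = kills * (drop_rate / 100)
= 300 * (15 / 100)
= 300 * 0.15
= 45.0

45.0 drops


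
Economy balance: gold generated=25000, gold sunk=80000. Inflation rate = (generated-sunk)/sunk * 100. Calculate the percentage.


Net gold = 25000 - 80000 = -55000
Inflation rate = net / sunk * 100 = -55000 / 80000 * 100
= -0.6875 * 100
= -68.75%

-68.75%


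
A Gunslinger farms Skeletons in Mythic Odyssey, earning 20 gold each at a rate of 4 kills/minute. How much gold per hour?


Gold per minute = 20 * 4 = 80
Gold per hour = 80 * 60 = 4800

4800 gold/hour


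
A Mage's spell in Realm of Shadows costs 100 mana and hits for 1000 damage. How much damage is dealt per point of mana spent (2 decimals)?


Efficiency = damage / mana
= 1000 / 100
= 10.00

10.00 dmg/mana


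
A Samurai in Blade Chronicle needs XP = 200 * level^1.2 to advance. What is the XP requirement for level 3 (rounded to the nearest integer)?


XP = 200 * level^1.2
Substitute level = 3:
XP = 200 * 3^1.2
= 200 * 3.7372
= 747

747 XP


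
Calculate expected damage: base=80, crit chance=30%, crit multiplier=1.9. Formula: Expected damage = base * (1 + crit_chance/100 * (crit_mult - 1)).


E[dmg] = base * (1 + crit_chance * (crit_mult - 1))
cc as decimal = 30/100 = 0.3
cm - 1 = 1.9 - 1 = 0.9
Bonus factor = 0.3 * 0.9 = 0.27
Total multiplier = 1 + 0.27 = 1.27
Expected damage = 80 * 1.27 = 101.60

101.60 damage


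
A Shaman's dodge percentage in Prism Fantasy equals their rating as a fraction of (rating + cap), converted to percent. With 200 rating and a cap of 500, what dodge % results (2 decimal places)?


dodge% = 200 / (200 + 500) * 100
= 200 / 700 * 100
= 0.285714 * 100
= 28.57%

28.57%


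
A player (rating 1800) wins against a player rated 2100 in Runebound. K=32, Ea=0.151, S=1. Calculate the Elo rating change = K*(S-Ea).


Elo update: delta = K * (S - Ea), where S = 1 (wins)
S - Ea = 1 - 0.151 = 0.849
Rating change = 32 * 0.849
= 27.17

27.17 rating points


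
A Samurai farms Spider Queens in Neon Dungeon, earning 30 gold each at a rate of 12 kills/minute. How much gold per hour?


Gold per minute = 30 * 12 = 360
Gold per hour = 360 * 60 = 21600

21600 gold/hour


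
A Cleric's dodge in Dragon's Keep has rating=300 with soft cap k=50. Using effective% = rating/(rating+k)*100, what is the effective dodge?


effective% = rating / (rating + k) * 100
= 300 / (300 + 50) * 100
= 300 / 350 * 100
= 0.857143 * 100
= 85.71%

85.71%


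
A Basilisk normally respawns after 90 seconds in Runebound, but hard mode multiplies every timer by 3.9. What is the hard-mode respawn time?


Respawn time = base * multiplier
= 90 * 3.9
= 351.0 seconds

351.0 seconds


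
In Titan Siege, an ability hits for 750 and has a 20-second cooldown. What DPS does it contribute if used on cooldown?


DPS = damage / cooldown
= 750 / 20
= 37.50

37.50 DPS


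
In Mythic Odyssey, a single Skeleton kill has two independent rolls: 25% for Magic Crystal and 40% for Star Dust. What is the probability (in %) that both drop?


For independent events, P(both) = P(A) * P(B)
= 25% * 40%
= 1000 / 100 %
= 10.0%

10.0%


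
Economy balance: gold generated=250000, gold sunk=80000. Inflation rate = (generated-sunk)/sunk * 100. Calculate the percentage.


Net gold = 250000 - 80000 = 170000
Inflation rate = net / sunk * 100 = 170000 / 80000 * 100
= 2.125 * 100
= 212.50%

212.50%


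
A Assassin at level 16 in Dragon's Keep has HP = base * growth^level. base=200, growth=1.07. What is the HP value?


value = base * growth^level
= 200 * 1.07^16
= 200 * 2.952164
= 590.43

590.43 HP


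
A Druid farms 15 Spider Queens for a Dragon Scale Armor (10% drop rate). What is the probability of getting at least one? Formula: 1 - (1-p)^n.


P(at least one) = 1 - P(none) = 1 - (1-p)^n
p = 10/100 = 0.1
1 - p = 0.9
(1 - p)^15 = 0.9^15 = 0.205891
P(at least one) = 1 - 0.205891 = 0.7941

0.7941


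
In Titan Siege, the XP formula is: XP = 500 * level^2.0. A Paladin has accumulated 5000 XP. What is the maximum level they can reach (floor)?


XP = 500 * level^2.0, so level = (XP / 500)^(1/2.0)
= (5000 / 500)^(1/2.0)
= 10.0^0.5
= 3.1623
Floor: level = 3

level 3


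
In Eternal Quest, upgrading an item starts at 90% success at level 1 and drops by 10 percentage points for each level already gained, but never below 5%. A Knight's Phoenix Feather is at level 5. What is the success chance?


raw_rate = 90 - 10 * (5 - 1)
= 90 - 10 * 4
= 90 - 40
= 50
Apply floor: max(50, 5) = 50%

50%


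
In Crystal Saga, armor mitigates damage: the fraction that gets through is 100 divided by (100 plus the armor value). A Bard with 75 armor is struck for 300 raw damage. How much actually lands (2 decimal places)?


actual = 300 * 100 / (100 + 75)
= 300 * 100 / 175
= 30000 / 175
= 171.43

171.43 damage


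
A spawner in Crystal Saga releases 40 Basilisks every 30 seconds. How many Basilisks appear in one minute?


Spawns per minute = count * (60 / interval)
= 40 * (60 / 30)
= 40 * 2.0
= 80.0

80.0 per minute


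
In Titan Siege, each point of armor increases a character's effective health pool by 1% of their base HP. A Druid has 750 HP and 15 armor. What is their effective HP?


EHP = 750 * (1 + 15/100)
= 750 * (1 + 0.15)
= 750 * 1.15
= 862.5

862.5 EHP


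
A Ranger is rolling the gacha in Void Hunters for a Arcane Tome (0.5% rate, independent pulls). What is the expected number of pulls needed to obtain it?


Expected pulls for a geometric distribution = 1/p = 100 / rate%
= 100 / 0.5
= 200.0

200.0 pulls


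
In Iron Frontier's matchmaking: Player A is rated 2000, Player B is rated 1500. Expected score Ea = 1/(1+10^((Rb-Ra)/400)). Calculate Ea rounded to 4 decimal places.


Elo expected score: Ea = 1/(1 + 10^((Rb-Ra)/400))
Rb - Ra = 1500 - 2000 = -500
(Rb-Ra)/400 = -500/400 = -1.25
10^-1.25 = 0.056234
Ea = 1/(1 + 0.056234) = 1/1.056234 = 0.9468

0.9468


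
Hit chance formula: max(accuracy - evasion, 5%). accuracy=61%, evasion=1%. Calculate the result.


accuracy - evasion = 61 - 1 = 60
Apply floor: max(60, 5) = 60
Hit chance = 60%

60%


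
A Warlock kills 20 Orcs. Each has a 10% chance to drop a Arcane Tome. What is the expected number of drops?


Expected drops = kills * (drop_rate / 100)
= 20 * (10 / 100)
= 20 * 0.1
= 2.0

2.0 drops


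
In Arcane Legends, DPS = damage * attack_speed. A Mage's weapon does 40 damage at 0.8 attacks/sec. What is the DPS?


DPS = damage * attack_speed
= 40 * 0.8
= 32.0

32.0 DPS


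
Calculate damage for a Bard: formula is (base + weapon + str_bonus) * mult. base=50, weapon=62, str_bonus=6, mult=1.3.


Sum base + weapon + str = 50 + 62 + 6 = 118
Multiply by 1.3:
118 * 1.3 = 153.4

153.4 damage


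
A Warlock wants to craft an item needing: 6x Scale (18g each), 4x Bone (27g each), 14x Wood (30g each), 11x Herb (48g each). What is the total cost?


Cost breakdown:
  Scale: 6 * 18 = 108
  Bone: 4 * 27 = 108
  Wood: 14 * 30 = 420
  Herb: 11 * 48 = 528
Total = 108 + 108 + 420 + 528 = 1164

1164 gold


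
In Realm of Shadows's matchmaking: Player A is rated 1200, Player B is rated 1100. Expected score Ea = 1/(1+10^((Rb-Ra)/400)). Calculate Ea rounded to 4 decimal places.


Elo expected score: Ea = 1/(1 + 10^((Rb-Ra)/400))
Rb - Ra = 1100 - 1200 = -100
(Rb-Ra)/400 = -100/400 = -0.25
10^-0.25 = 0.562341
Ea = 1/(1 + 0.562341) = 1/1.562341 = 0.6401

0.6401


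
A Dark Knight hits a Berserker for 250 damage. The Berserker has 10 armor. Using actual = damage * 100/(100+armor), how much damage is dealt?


actual = 250 * 100 / (100 + 10)
= 250 * 100 / 110
= 25000 / 110
= 227.27

227.27 damage


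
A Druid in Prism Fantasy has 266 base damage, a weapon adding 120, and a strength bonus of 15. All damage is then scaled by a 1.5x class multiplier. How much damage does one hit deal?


Sum base + weapon + str = 266 + 120 + 15 = 401
Multiply by 1.5:
401 * 1.5 = 601.5

601.5 damage


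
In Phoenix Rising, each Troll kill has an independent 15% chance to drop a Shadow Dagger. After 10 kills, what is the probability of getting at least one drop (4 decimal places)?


P(at least one) = 1 - P(none) = 1 - (1-p)^n
p = 15/100 = 0.15
1 - p = 0.85
(1 - p)^10 = 0.85^10 = 0.196874
P(at least one) = 1 - 0.196874 = 0.8031

0.8031


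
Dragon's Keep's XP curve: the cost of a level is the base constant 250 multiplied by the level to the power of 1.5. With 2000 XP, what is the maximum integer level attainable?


XP = 250 * level^1.5, so level = (XP / 250)^(1/1.5)
= (2000 / 250)^(1/1.5)
= 8.0^0.6667
= 4.0
Floor: level = 4

level 4


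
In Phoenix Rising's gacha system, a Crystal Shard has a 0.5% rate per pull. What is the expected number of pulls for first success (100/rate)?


Expected pulls for a geometric distribution = 1/p = 100 / rate%
= 100 / 0.5
= 200.0

200.0 pulls


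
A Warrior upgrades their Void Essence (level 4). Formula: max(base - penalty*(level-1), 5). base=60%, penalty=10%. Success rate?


raw_rate = 60 - 10 * (4 - 1)
= 60 - 10 * 3
= 60 - 30
= 30
Apply floor: max(30, 5) = 30%

30%


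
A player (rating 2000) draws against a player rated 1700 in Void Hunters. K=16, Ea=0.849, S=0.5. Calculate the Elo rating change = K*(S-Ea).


Elo update: delta = K * (S - Ea), where S = 0.5 (draws)
S - Ea = 0.5 - 0.849 = -0.349
Rating change = 16 * -0.349
= -5.58

-5.58 rating points


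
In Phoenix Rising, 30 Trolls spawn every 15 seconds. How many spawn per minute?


Spawns per minute = count * (60 / interval)
= 30 * (60 / 15)
= 30 * 4.0
= 120.0

120.0 per minute


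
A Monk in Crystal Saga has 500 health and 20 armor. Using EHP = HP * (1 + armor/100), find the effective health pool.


EHP = 500 * (1 + 20/100)
= 500 * (1 + 0.2)
= 500 * 1.2
= 600.0

600.0 EHP


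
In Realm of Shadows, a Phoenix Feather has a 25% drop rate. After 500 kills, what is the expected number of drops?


Expected drops = kills * (drop_rate / 100)
= 500 * (25 / 100)
= 500 * 0.25
= 125.0

125.0 drops


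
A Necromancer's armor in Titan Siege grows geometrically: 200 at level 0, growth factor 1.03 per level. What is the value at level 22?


value = base * growth^level
= 200 * 1.03^22
= 200 * 1.916103
= 383.22

383.22 armor


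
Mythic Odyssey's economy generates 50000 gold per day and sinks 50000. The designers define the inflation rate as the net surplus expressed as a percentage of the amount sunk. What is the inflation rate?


Net gold = 50000 - 50000 = 0
Inflation rate = net / sunk * 100 = 0 / 50000 * 100
= 0.0 * 100
= 0.00%

0.00%


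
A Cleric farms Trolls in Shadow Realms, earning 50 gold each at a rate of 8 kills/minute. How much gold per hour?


Gold per minute = 50 * 8 = 400
Gold per hour = 400 * 60 = 24000

24000 gold/hour


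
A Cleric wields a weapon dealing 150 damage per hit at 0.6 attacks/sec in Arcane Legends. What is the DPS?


DPS = damage * attack_speed
= 150 * 0.6
= 90.0

90.0 DPS
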